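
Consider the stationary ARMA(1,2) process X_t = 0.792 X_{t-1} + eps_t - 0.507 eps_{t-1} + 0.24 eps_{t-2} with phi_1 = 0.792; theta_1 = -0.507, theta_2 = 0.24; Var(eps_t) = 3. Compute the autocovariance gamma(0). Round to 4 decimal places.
\gamma(0) = 4.9894

Multiply the model equation by X_{t-k} and take expectations. With theta_0 = psi_0 = 1 and psi_j the MA(infinity) weights, this gives
  gamma(k) - sum_i phi_i gamma(k-i) = c_k,
  c_k = sigma^2 * sum_{j=k..q} theta_j psi_{j-k}   (c_k = 0 for k > q),
using gamma(-m) = gamma(m).
psi-weights needed (psi_j = theta_j + sum_i phi_i psi_{j-i}):
  psi_1 = theta_1 + phi_1 = -0.507 + (0.792) = 0.285
  psi_2 = theta_2 + phi_1 psi_1 = 0.24 + (0.792)(0.285) = 0.46572
Right-hand sides:
  c_0 = sigma^2 (1 + theta_1 psi_1 + theta_2 psi_2) = 3 * (1 + (-0.507)(0.285) + (0.24)(0.46572)) = 3 * 0.967278 = 2.901833
  c_1 = sigma^2 (theta_1 + theta_2 psi_1) = 3 * (-0.507 + (0.24)(0.285)) = -1.3158
  c_2 = sigma^2 theta_2 = 3 * (0.24) = 0.72
Equations for k = 0 and k = 1 (AR order 1):
  gamma(0) = phi_1 gamma(1) + c_0
  gamma(1) = phi_1 gamma(0) + c_1
Substituting the second into the first: gamma(0) (1 - phi_1^2) = c_0 + phi_1 c_1, so
  gamma(0) = (c_0 + phi_1 c_1) / (1 - phi_1^2) = (2.901833 + (0.792)(-1.3158)) / (1 - (0.792)^2) = 1.85972 / 0.372736 = 4.989375.
Therefore gamma(0) = 4.9894 (to 4 decimal places).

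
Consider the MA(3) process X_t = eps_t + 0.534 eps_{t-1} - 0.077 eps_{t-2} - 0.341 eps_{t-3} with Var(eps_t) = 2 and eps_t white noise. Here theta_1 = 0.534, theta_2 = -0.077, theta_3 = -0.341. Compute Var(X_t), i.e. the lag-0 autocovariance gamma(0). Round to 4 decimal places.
\gamma(0) = 2.8147

For an MA(q) process X_t = eps_t + sum_i theta_i eps_{t-i} with
Var(eps_t) = sigma^2, the variance is
  gamma(0) = sigma^2 * (1 + sum_i theta_i^2).
  sum_i theta_i^2 = (0.534)^2 + (-0.077)^2 + (-0.341)^2 = 0.285156 + 0.005929 + 0.116281 = 0.407366.
  gamma(0) = 2 * (1 + 0.407366) = 2 * 1.407366 = 2.814732, which rounds to 2.8147.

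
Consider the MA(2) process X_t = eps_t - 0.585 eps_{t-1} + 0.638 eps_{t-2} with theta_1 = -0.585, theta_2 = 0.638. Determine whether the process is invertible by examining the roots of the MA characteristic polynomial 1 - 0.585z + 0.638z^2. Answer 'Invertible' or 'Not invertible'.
\text{Invertible}

The MA(q) characteristic polynomial is P(z) = 1 - 0.585z + 0.638z^2.
Invertibility requires all roots to lie outside the unit circle, i.e. |z| > 1 for every root.
Set 1 + (-0.585) z + (0.638) z^2 = 0, i.e. a z^2 + b z + c = 0 with a = 0.638, b = -0.585, c = 1.
Discriminant D = b^2 - 4ac = (-0.585)^2 - 4*(0.638)*1 = 0.342225 - (2.552) = -2.209775.
D < 0, so the roots are the complex-conjugate pair z = (-b +/- i sqrt(-D)) / (2a) = 0.4585 +/- 1.165i.
For a conjugate pair |z|^2 = z * conj(z) = (product of roots) = c/a = 1/(0.638) = 1.567398, so |z| = sqrt(1.567398) = 1.252 for both roots.
Moduli of all roots: 1.2520, 1.2520.
All moduli strictly greater than 1? Yes.
Verdict: Invertible.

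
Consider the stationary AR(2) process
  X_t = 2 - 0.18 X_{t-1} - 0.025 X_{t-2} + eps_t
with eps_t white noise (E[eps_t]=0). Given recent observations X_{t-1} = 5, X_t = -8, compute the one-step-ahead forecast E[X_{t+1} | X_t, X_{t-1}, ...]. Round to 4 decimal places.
E[X_{t+1} \mid \mathcal F_t] = 3.3150

For an AR(p) model X_t = c + sum_i phi_i X_{t-i} + eps_t, the
one-step-ahead conditional mean is
  E[X_{t+1} | X_t, ...] = c + sum_i phi_i X_{t+1-i}.
Substitute known values:
  E[X_{t+1} | ...] = 2 + (-0.18) * (-8) + (-0.025) * (5)
                   = 3.3150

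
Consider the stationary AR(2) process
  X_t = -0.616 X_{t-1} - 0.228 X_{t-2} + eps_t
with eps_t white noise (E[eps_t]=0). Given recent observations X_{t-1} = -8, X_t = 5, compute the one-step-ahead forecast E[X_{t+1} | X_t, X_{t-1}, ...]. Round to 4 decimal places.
E[X_{t+1} \mid \mathcal F_t] = -1.2560

For an AR(p) model X_t = c + sum_i phi_i X_{t-i} + eps_t, the
one-step-ahead conditional mean is
  E[X_{t+1} | X_t, ...] = c + sum_i phi_i X_{t+1-i}.
Substitute known values:
  E[X_{t+1} | ...] = (-0.616) * (5) + (-0.228) * (-8)
                   = -1.2560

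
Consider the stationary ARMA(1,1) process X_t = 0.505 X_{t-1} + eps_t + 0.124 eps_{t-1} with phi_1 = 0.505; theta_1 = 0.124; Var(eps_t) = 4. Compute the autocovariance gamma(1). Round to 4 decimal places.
\gamma(1) = 3.5888

Multiply the model equation by X_{t-k} and take expectations. With theta_0 = psi_0 = 1 and psi_j the MA(infinity) weights, this gives
  gamma(k) - sum_i phi_i gamma(k-i) = c_k,
  c_k = sigma^2 * sum_{j=k..q} theta_j psi_{j-k}   (c_k = 0 for k > q),
using gamma(-m) = gamma(m).
psi-weights needed (psi_j = theta_j + sum_i phi_i psi_{j-i}):
  psi_1 = theta_1 + phi_1 = 0.124 + (0.505) = 0.629
Right-hand sides:
  c_0 = sigma^2 (1 + theta_1 psi_1) = 4 * (1 + (0.124)(0.629)) = 4 * 1.077996 = 4.311984
  c_1 = sigma^2 theta_1 = 4 * (0.124) = 0.496
  c_2 = 0
Equations for k = 0 and k = 1 (AR order 1):
  gamma(0) = phi_1 gamma(1) + c_0
  gamma(1) = phi_1 gamma(0) + c_1
Substituting the second into the first: gamma(0) (1 - phi_1^2) = c_0 + phi_1 c_1, so
  gamma(0) = (c_0 + phi_1 c_1) / (1 - phi_1^2) = (4.311984 + (0.505)(0.496)) / (1 - (0.505)^2) = 4.562464 / 0.744975 = 6.124318.
  gamma(1) = phi_1 gamma(0) + c_1 = (0.505)(6.124318) + (0.496) = 3.588781.
Therefore gamma(1) = 3.5888 (to 4 decimal places).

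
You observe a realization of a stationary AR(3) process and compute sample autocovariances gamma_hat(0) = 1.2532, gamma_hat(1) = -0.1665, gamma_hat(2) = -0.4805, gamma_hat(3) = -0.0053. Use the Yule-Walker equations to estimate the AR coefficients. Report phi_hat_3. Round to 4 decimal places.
\hat\phi_{3} = -0.1591

The Yule-Walker equations for an AR(p) process read, in matrix form,
  Gamma_p phi = r_p,   with   (Gamma_p)_{ij} = gamma(|i - j|),
                       (r_p)_i = gamma(i),   i,j = 1..p.
Substitute the sample gammas (Toeplitz matrix and right-hand side of size 3):
  Gamma_p = [[1.2532, -0.1665, -0.4805], [-0.1665, 1.2532, -0.1665], [-0.4805, -0.1665, 1.2532]]
  r_p     = [-0.1665, -0.4805, -0.0053]
Written out (R1..R3):
  (R1) 1.2532 phi_1 - 0.1665 phi_2 - 0.4805 phi_3 = -0.1665
  (R2) -0.1665 phi_1 + 1.2532 phi_2 - 0.1665 phi_3 = -0.4805
  (R3) -0.4805 phi_1 - 0.1665 phi_2 + 1.2532 phi_3 = -0.0053
Gaussian elimination:
  R2 <- R2 - (-0.1665/1.2532) R1 = R2 - (-0.13286) R1:  1.231079 phi_2 - 0.230339 phi_3 = -0.502621
  R3 <- R3 - (-0.4805/1.2532) R1 = R3 - (-0.383418) R1:  -0.230339 phi_2 + 1.068967 phi_3 = -0.069139
  R3 <- R3 - (-0.230339/1.231079) R2 = R3 - (-0.187104) R2:  1.02587 phi_3 = -0.163181
Back-substitution:
  phi_hat_3 = -0.163181 / 1.02587 = -0.159066
  phi_hat_2 = (-0.502621 - (-0.230339)(-0.159066)) / 1.231079 = -0.438039
  phi_hat_1 = (-0.1665 - (-0.1665)(-0.438039) - (-0.4805)(-0.159066)) / 1.2532 = -0.252047
So phi_hat = [-0.2520, -0.4380, -0.1591].
Therefore phi_hat_3 = -0.1591.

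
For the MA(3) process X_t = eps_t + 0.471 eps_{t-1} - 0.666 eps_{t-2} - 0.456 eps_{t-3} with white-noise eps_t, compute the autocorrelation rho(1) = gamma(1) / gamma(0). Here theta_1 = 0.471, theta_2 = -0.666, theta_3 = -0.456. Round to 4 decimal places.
\rho(1) = 0.2461

For an MA(q) process with theta_0 = 1, the autocovariance is
  gamma(k) = sigma^2 * sum_{i=0..q-k} theta_i * theta_{i+k},
and rho(k) = gamma(k) / gamma(0). Sigma^2 cancels.
  numerator   = (1)*(0.471) + (0.471)*(-0.666) + (-0.666)*(-0.456) = 0.46101.
  denominator = (1)^2 + (0.471)^2 + (-0.666)^2 + (-0.456)^2 = 1.873333.
  rho(1) = 0.46101 / 1.873333 = 0.2461.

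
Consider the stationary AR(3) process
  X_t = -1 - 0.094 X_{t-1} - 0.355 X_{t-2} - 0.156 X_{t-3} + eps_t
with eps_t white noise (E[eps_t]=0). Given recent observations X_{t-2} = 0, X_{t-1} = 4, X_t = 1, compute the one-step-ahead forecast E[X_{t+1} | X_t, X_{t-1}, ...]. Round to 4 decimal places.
E[X_{t+1} \mid \mathcal F_t] = -2.5140

For an AR(p) model X_t = c + sum_i phi_i X_{t-i} + eps_t, the
one-step-ahead conditional mean is
  E[X_{t+1} | X_t, ...] = c + sum_i phi_i X_{t+1-i}.
Substitute known values:
  E[X_{t+1} | ...] = -1 + (-0.094) * (1) + (-0.355) * (4) + (-0.156) * (0)
                   = -2.5140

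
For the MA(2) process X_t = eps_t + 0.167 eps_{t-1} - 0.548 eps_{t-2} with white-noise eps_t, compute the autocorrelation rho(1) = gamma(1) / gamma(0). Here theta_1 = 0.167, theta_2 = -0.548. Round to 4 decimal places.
\rho(1) = 0.0568

For an MA(q) process with theta_0 = 1, the autocovariance is
  gamma(k) = sigma^2 * sum_{i=0..q-k} theta_i * theta_{i+k},
and rho(k) = gamma(k) / gamma(0). Sigma^2 cancels.
  numerator   = (1)*(0.167) + (0.167)*(-0.548) = 0.075484.
  denominator = (1)^2 + (0.167)^2 + (-0.548)^2 = 1.328193.
  rho(1) = 0.075484 / 1.328193 = 0.0568.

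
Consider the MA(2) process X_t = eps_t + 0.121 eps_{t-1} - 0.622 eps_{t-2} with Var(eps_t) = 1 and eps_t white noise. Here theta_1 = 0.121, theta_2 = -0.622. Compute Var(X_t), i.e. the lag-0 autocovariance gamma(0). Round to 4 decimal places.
\gamma(0) = 1.4015

For an MA(q) process X_t = eps_t + sum_i theta_i eps_{t-i} with
Var(eps_t) = sigma^2, the variance is
  gamma(0) = sigma^2 * (1 + sum_i theta_i^2).
  sum_i theta_i^2 = (0.121)^2 + (-0.622)^2 = 0.014641 + 0.386884 = 0.401525.
  gamma(0) = 1 * (1 + 0.401525) = 1 * 1.401525 = 1.401525, which rounds to 1.4015.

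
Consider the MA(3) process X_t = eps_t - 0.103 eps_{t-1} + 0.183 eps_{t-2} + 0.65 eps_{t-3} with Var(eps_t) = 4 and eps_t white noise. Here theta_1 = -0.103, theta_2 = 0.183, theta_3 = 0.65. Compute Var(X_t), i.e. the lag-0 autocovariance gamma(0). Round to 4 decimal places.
\gamma(0) = 5.8664

For an MA(q) process X_t = eps_t + sum_i theta_i eps_{t-i} with
Var(eps_t) = sigma^2, the variance is
  gamma(0) = sigma^2 * (1 + sum_i theta_i^2).
  sum_i theta_i^2 = (-0.103)^2 + (0.183)^2 + (0.65)^2 = 0.010609 + 0.033489 + 0.4225 = 0.466598.
  gamma(0) = 4 * (1 + 0.466598) = 4 * 1.466598 = 5.866392, which rounds to 5.8664.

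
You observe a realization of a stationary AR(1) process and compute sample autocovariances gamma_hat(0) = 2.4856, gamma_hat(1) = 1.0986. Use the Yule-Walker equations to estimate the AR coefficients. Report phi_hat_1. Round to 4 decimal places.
\hat\phi_{1} = 0.4420

The Yule-Walker equations for an AR(p) process read, in matrix form,
  Gamma_p phi = r_p,   with   (Gamma_p)_{ij} = gamma(|i - j|),
                       (r_p)_i = gamma(i),   i,j = 1..p.
Substitute the sample gammas (Toeplitz matrix and right-hand side of size 1):
  Gamma_p = [[2.4856]]
  r_p     = [1.0986]
With p = 1 this is the single equation gamma(0) phi_1 = gamma(1):
  phi_hat_1 = gamma(1) / gamma(0) = 1.0986 / 2.4856 = 0.4420.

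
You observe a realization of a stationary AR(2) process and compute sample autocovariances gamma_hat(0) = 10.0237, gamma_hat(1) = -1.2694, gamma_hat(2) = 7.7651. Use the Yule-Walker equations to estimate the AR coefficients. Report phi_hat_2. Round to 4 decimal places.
\hat\phi_{2} = 0.7710

The Yule-Walker equations for an AR(p) process read, in matrix form,
  Gamma_p phi = r_p,   with   (Gamma_p)_{ij} = gamma(|i - j|),
                       (r_p)_i = gamma(i),   i,j = 1..p.
Substitute the sample gammas (Toeplitz matrix and right-hand side of size 2):
  Gamma_p = [[10.0237, -1.2694], [-1.2694, 10.0237]]
  r_p     = [-1.2694, 7.7651]
Written out:
  10.0237 phi_1 - 1.2694 phi_2 = -1.2694
  -1.2694 phi_1 + 10.0237 phi_2 = 7.7651
Solve by Cramer's rule:
  det = gamma(0)^2 - gamma(1)^2 = (10.0237)^2 - (-1.2694)^2 = 100.47456169 - 1.61137636 = 98.86318533
  phi_hat_1 = [gamma(1) gamma(0) - gamma(1) gamma(2)] / det = [(-1.2694)(10.0237) - (-1.2694)(7.7651)] / 98.86318533 = -2.86706684 / 98.86318533 = -0.029
  phi_hat_2 = [gamma(0) gamma(2) - gamma(1)^2] / det = [(10.0237)(7.7651) - (-1.2694)^2] / 98.86318533 = 76.22365651 / 98.86318533 = 0.771
So phi_hat = [-0.0290, 0.7710].
Therefore phi_hat_2 = 0.7710.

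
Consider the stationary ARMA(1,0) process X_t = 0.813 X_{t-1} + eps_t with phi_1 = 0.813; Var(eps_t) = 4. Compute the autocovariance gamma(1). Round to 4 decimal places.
\gamma(1) = 9.5920

Multiply the model equation by X_{t-k} and take expectations. With theta_0 = psi_0 = 1 and psi_j the MA(infinity) weights, this gives
  gamma(k) - sum_i phi_i gamma(k-i) = c_k,
  c_k = sigma^2 * sum_{j=k..q} theta_j psi_{j-k}   (c_k = 0 for k > q),
using gamma(-m) = gamma(m).
Pure AR (q = 0): c_0 = sigma^2 = 4, c_k = 0 for k >= 1.
Equations for k = 0 and k = 1 (AR order 1):
  gamma(0) = phi_1 gamma(1) + c_0
  gamma(1) = phi_1 gamma(0) + c_1
Substituting the second into the first: gamma(0) (1 - phi_1^2) = c_0 + phi_1 c_1, so
  gamma(0) = c_0 / (1 - phi_1^2) = 4 / (1 - (0.813)^2) = 4 / 0.339031 = 11.798331.
  gamma(1) = phi_1 gamma(0) = (0.813)(11.798331) = 9.592043.
Therefore gamma(1) = 9.5920 (to 4 decimal places).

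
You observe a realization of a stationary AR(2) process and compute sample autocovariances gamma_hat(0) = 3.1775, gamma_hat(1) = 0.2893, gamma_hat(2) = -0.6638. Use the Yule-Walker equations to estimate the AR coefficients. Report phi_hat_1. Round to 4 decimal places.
\hat\phi_{1} = 0.1110

The Yule-Walker equations for an AR(p) process read, in matrix form,
  Gamma_p phi = r_p,   with   (Gamma_p)_{ij} = gamma(|i - j|),
                       (r_p)_i = gamma(i),   i,j = 1..p.
Substitute the sample gammas (Toeplitz matrix and right-hand side of size 2):
  Gamma_p = [[3.1775, 0.2893], [0.2893, 3.1775]]
  r_p     = [0.2893, -0.6638]
Written out:
  3.1775 phi_1 + 0.2893 phi_2 = 0.2893
  0.2893 phi_1 + 3.1775 phi_2 = -0.6638
Solve by Cramer's rule:
  det = gamma(0)^2 - gamma(1)^2 = (3.1775)^2 - (0.2893)^2 = 10.09650625 - 0.08369449 = 10.01281176
  phi_hat_1 = [gamma(1) gamma(0) - gamma(1) gamma(2)] / det = [(0.2893)(3.1775) - (0.2893)(-0.6638)] / 10.01281176 = 1.11128809 / 10.01281176 = 0.111
  phi_hat_2 = [gamma(0) gamma(2) - gamma(1)^2] / det = [(3.1775)(-0.6638) - (0.2893)^2] / 10.01281176 = -2.19291899 / 10.01281176 = -0.219
So phi_hat = [0.1110, -0.2190].
Therefore phi_hat_1 = 0.1110.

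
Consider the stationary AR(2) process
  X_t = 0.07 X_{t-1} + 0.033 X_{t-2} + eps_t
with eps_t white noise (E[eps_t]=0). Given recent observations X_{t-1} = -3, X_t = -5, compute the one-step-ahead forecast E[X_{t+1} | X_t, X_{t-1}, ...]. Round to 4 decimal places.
E[X_{t+1} \mid \mathcal F_t] = -0.4490

For an AR(p) model X_t = c + sum_i phi_i X_{t-i} + eps_t, the
one-step-ahead conditional mean is
  E[X_{t+1} | X_t, ...] = c + sum_i phi_i X_{t+1-i}.
Substitute known values:
  E[X_{t+1} | ...] = (0.07) * (-5) + (0.033) * (-3)
                   = -0.4490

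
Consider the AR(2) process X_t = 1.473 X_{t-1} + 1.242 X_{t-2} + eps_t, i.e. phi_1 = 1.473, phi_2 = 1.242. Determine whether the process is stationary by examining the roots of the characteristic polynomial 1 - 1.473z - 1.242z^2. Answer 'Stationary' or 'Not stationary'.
\text{Not stationary}

The AR(p) characteristic polynomial is P(z) = 1 - 1.473z - 1.242z^2.
Stationarity requires all roots to lie outside the unit circle, i.e. |z| > 1 for every root.
Set 1 + (-1.473) z + (-1.242) z^2 = 0, i.e. a z^2 + b z + c = 0 with a = -1.242, b = -1.473, c = 1.
Discriminant D = b^2 - 4ac = (-1.473)^2 - 4*(-1.242)*1 = 2.169729 - (-4.968) = 7.137729.
D >= 0, so the roots are real: z = (-b +/- sqrt(D)) / (2a) = (1.473 +/- 2.671653) / (-2.484).
  z_1 = (1.473 + 2.671653) / (-2.484) = -1.6685,   |z_1| = 1.6685.
  z_2 = (1.473 - 2.671653) / (-2.484) = 0.4825,   |z_2| = 0.4825.
Moduli of all roots: 1.6685, 0.4825.
All moduli strictly greater than 1? No.
Verdict: Not stationary.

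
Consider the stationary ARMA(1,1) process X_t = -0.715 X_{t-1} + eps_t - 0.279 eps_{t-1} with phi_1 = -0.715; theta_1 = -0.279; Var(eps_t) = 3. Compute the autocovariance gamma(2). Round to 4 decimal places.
\gamma(2) = 5.2324

Multiply the model equation by X_{t-k} and take expectations. With theta_0 = psi_0 = 1 and psi_j the MA(infinity) weights, this gives
  gamma(k) - sum_i phi_i gamma(k-i) = c_k,
  c_k = sigma^2 * sum_{j=k..q} theta_j psi_{j-k}   (c_k = 0 for k > q),
using gamma(-m) = gamma(m).
psi-weights needed (psi_j = theta_j + sum_i phi_i psi_{j-i}):
  psi_1 = theta_1 + phi_1 = -0.279 + (-0.715) = -0.994
Right-hand sides:
  c_0 = sigma^2 (1 + theta_1 psi_1) = 3 * (1 + (-0.279)(-0.994)) = 3 * 1.277326 = 3.831978
  c_1 = sigma^2 theta_1 = 3 * (-0.279) = -0.837
  c_2 = 0
Equations for k = 0 and k = 1 (AR order 1):
  gamma(0) = phi_1 gamma(1) + c_0
  gamma(1) = phi_1 gamma(0) + c_1
Substituting the second into the first: gamma(0) (1 - phi_1^2) = c_0 + phi_1 c_1, so
  gamma(0) = (c_0 + phi_1 c_1) / (1 - phi_1^2) = (3.831978 + (-0.715)(-0.837)) / (1 - (-0.715)^2) = 4.430433 / 0.488775 = 9.064361.
  gamma(1) = phi_1 gamma(0) + c_1 = (-0.715)(9.064361) + (-0.837) = -7.318018.
For k = 2 (> q): gamma(2) = phi_1 gamma(1) = (-0.715)(-7.318018) = 5.232383.
Therefore gamma(2) = 5.2324 (to 4 decimal places).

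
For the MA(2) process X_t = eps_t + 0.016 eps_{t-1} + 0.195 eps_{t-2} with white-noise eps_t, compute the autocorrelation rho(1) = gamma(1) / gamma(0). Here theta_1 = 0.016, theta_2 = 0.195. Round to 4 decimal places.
\rho(1) = 0.0184

For an MA(q) process with theta_0 = 1, the autocovariance is
  gamma(k) = sigma^2 * sum_{i=0..q-k} theta_i * theta_{i+k},
and rho(k) = gamma(k) / gamma(0). Sigma^2 cancels.
  numerator   = (1)*(0.016) + (0.016)*(0.195) = 0.01912.
  denominator = (1)^2 + (0.016)^2 + (0.195)^2 = 1.038281.
  rho(1) = 0.01912 / 1.038281 = 0.0184.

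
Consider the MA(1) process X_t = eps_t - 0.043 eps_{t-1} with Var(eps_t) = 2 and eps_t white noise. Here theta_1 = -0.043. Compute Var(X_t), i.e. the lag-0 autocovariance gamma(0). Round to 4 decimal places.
\gamma(0) = 2.0037

For an MA(q) process X_t = eps_t + sum_i theta_i eps_{t-i} with
Var(eps_t) = sigma^2, the variance is
  gamma(0) = sigma^2 * (1 + sum_i theta_i^2).
  sum_i theta_i^2 = (-0.043)^2 = 0.001849.
  gamma(0) = 2 * (1 + 0.001849) = 2 * 1.001849 = 2.003698, which rounds to 2.0037.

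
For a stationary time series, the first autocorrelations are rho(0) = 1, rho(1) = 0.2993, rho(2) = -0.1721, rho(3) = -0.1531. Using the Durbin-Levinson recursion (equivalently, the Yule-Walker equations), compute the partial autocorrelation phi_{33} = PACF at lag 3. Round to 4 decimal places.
\phi_{33} = -0.0009

The PACF at lag k is phi_{kk}, the last component of the solution
to the Yule-Walker system G_k phi = r_k where
  (G_k)_{ij} = rho(|i - j|), (r_k)_i = rho(i), i,j = 1..k.
Equivalently, Durbin-Levinson gives phi_{kk} iteratively:
  phi_{11} = rho(1)
  phi_{kk} = [rho(k) - sum_{j=1..k-1} phi_{k-1,j} rho(k-j)]
            / [1 - sum_{j=1..k-1} phi_{k-1,j} rho(j)],
  phi_{k,j} = phi_{k-1,j} - phi_{kk} phi_{k-1,k-j},  j = 1..k-1.
Step k = 1:
  phi_11 = rho(1) = 0.2993.
Step k = 2:
  phi_22 = [rho(2) - phi_11 rho(1)] / [1 - phi_11 rho(1)] = [-0.1721 - (0.2993)(0.2993)] / [1 - (0.2993)(0.2993)]
         = -0.26168049 / 0.91041951 = -0.287428.
  Update: phi_21 = phi_11 - phi_22 phi_11 = 0.2993 - (-0.287428)(0.2993) = 0.385327.
Step k = 3:
  phi_33 = [rho(3) - phi_21 rho(2) - phi_22 rho(1)] / [1 - phi_21 rho(1) - phi_22 rho(2)]
    numerator   = -0.1531 - (0.385327)(-0.1721) - (-0.287428)(0.2993) = -0.00075782
    denominator = 1 - (0.385327)(0.2993) - (-0.287428)(-0.1721) = 0.83520509
  phi_33 = -0.00075782 / 0.83520509 = -0.0009.
Therefore phi_{33} = -0.0009.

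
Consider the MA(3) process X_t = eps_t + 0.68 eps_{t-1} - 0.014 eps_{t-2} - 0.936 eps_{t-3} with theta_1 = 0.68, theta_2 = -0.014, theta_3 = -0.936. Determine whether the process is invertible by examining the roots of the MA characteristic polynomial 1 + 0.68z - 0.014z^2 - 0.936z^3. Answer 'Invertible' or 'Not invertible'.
\text{Not invertible}

The MA(q) characteristic polynomial is P(z) = 1 + 0.68z - 0.014z^2 - 0.936z^3.
Invertibility requires all roots to lie outside the unit circle, i.e. |z| > 1 for every root.
Degree 3: look for a simple real root z0 first, then factor out (1 - z/z0) and solve the remaining quadratic.
Testing z0 = 1.25: P(1.25) = 1 + (0.68)(1.25) + (-0.014)(1.25)^2 + (-0.936)(1.25)^3
  = 1 + (0.85) + (-0.021875) + (-1.828125) = 0.  So z_0 = 1.25 is a root, |z_0| = 1.25.
Divide out the factor (1 - 0.8 z) = (1 - z/z0) (since 1/z0 = 0.8):
  P(z) = (1 - 0.8 z)(1 + (1.48) z + (1.17) z^2)
  [check: z-coef 1.48 - (0.8) = 0.68; z^2-coef 1.17 - (0.8)(1.48) = -0.014; z^3-coef -(0.8)(1.17) = -0.936.]
Remaining roots from the quadratic factor 1 + (1.48) z + (1.17) z^2:
  Set 1 + (1.48) z + (1.17) z^2 = 0, i.e. a z^2 + b z + c = 0 with a = 1.17, b = 1.48, c = 1.
  Discriminant D = b^2 - 4ac = (1.48)^2 - 4*(1.17)*1 = 2.1904 - (4.68) = -2.4896.
  D < 0, so the roots are the complex-conjugate pair z = (-b +/- i sqrt(-D)) / (2a) = -0.6325 +/- 0.6743i.
  For a conjugate pair |z|^2 = z * conj(z) = (product of roots) = c/a = 1/(1.17) = 0.854701, so |z| = sqrt(0.854701) = 0.9245 for both roots.
Moduli of all roots: 1.2500, 0.9245, 0.9245.
All moduli strictly greater than 1? No.
Verdict: Not invertible.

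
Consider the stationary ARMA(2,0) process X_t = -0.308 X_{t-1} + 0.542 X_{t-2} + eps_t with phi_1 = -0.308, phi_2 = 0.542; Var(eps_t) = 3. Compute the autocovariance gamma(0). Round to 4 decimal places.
\gamma(0) = 7.7550

Multiply the model equation by X_{t-k} and take expectations. With theta_0 = psi_0 = 1 and psi_j the MA(infinity) weights, this gives
  gamma(k) - sum_i phi_i gamma(k-i) = c_k,
  c_k = sigma^2 * sum_{j=k..q} theta_j psi_{j-k}   (c_k = 0 for k > q),
using gamma(-m) = gamma(m).
Pure AR (q = 0): c_0 = sigma^2 = 3, c_k = 0 for k >= 1.
Equations for k = 0, 1, 2 (AR order 2, c_2 = 0):
  (E0) gamma(0) = phi_1 gamma(1) + phi_2 gamma(2) + c_0
  (E1) gamma(1) = phi_1 gamma(0) + phi_2 gamma(1) + c_1
  (E2) gamma(2) = phi_1 gamma(1) + phi_2 gamma(0)
From (E1): gamma(1) = A gamma(0) + B with
  A = phi_1 / (1 - phi_2) = -0.308 / 0.458 = -0.672489,   B = c_1 / (1 - phi_2) = 0 / 0.458 = 0.
Insert (E2) into (E0): gamma(0) (1 - phi_2^2) = phi_1 (1 + phi_2) gamma(1) + c_0.
  phi_1 (1 + phi_2) = (-0.308)(1.542) = -0.474936,   1 - phi_2^2 = 0.706236.
Replace gamma(1) by A gamma(0) + B and collect gamma(0):
  gamma(0) [0.706236 - (-0.474936)(-0.672489)] = c_0 = 3
  gamma(0) * 0.386847 = 3
  gamma(0) = 3 / 0.386847 = 7.755009.
Therefore gamma(0) = 7.7550 (to 4 decimal places).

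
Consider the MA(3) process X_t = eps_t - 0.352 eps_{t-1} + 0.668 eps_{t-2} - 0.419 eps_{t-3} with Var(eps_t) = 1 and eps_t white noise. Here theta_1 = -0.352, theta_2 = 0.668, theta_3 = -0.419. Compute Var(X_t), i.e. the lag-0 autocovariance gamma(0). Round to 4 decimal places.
\gamma(0) = 1.7457

For an MA(q) process X_t = eps_t + sum_i theta_i eps_{t-i} with
Var(eps_t) = sigma^2, the variance is
  gamma(0) = sigma^2 * (1 + sum_i theta_i^2).
  sum_i theta_i^2 = (-0.352)^2 + (0.668)^2 + (-0.419)^2 = 0.123904 + 0.446224 + 0.175561 = 0.745689.
  gamma(0) = 1 * (1 + 0.745689) = 1 * 1.745689 = 1.745689, which rounds to 1.7457.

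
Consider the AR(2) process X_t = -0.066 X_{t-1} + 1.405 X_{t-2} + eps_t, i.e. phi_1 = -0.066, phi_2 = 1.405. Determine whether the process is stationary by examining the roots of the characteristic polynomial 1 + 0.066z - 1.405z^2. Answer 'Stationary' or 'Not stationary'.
\text{Not stationary}

The AR(p) characteristic polynomial is P(z) = 1 + 0.066z - 1.405z^2.
Stationarity requires all roots to lie outside the unit circle, i.e. |z| > 1 for every root.
Set 1 + (0.066) z + (-1.405) z^2 = 0, i.e. a z^2 + b z + c = 0 with a = -1.405, b = 0.066, c = 1.
Discriminant D = b^2 - 4ac = (0.066)^2 - 4*(-1.405)*1 = 0.004356 - (-5.62) = 5.624356.
D >= 0, so the roots are real: z = (-b +/- sqrt(D)) / (2a) = (-0.066 +/- 2.371572) / (-2.81).
  z_1 = (-0.066 + 2.371572) / (-2.81) = -0.8205,   |z_1| = 0.8205.
  z_2 = (-0.066 - 2.371572) / (-2.81) = 0.8675,   |z_2| = 0.8675.
Moduli of all roots: 0.8205, 0.8675.
All moduli strictly greater than 1? No.
Verdict: Not stationary.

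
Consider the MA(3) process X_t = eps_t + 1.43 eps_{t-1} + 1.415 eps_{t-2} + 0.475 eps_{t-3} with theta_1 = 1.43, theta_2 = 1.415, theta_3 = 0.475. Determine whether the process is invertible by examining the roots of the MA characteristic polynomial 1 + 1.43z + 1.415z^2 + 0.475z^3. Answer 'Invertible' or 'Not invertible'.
\text{Invertible}

The MA(q) characteristic polynomial is P(z) = 1 + 1.43z + 1.415z^2 + 0.475z^3.
Invertibility requires all roots to lie outside the unit circle, i.e. |z| > 1 for every root.
Degree 3: look for a simple real root z0 first, then factor out (1 - z/z0) and solve the remaining quadratic.
Testing z0 = -2: P(-2) = 1 + (1.43)(-2) + (1.415)(-2)^2 + (0.475)(-2)^3
  = 1 + (-2.86) + (5.66) + (-3.8) = 0.  So z_0 = -2 is a root, |z_0| = 2.
Divide out the factor (1 + 0.5 z) = (1 - z/z0) (since 1/z0 = -0.5):
  P(z) = (1 + 0.5 z)(1 + (0.93) z + (0.95) z^2)
  [check: z-coef 0.93 - (-0.5) = 1.43; z^2-coef 0.95 - (-0.5)(0.93) = 1.415; z^3-coef -(-0.5)(0.95) = 0.475.]
Remaining roots from the quadratic factor 1 + (0.93) z + (0.95) z^2:
  Set 1 + (0.93) z + (0.95) z^2 = 0, i.e. a z^2 + b z + c = 0 with a = 0.95, b = 0.93, c = 1.
  Discriminant D = b^2 - 4ac = (0.93)^2 - 4*(0.95)*1 = 0.8649 - (3.8) = -2.9351.
  D < 0, so the roots are the complex-conjugate pair z = (-b +/- i sqrt(-D)) / (2a) = -0.4895 +/- 0.9017i.
  For a conjugate pair |z|^2 = z * conj(z) = (product of roots) = c/a = 1/(0.95) = 1.052632, so |z| = sqrt(1.052632) = 1.026 for both roots.
Moduli of all roots: 2.0000, 1.0260, 1.0260.
All moduli strictly greater than 1? Yes.
Verdict: Invertible.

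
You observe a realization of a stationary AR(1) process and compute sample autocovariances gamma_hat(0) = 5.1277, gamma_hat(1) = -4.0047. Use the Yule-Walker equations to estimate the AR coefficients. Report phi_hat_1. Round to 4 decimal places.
\hat\phi_{1} = -0.7810

The Yule-Walker equations for an AR(p) process read, in matrix form,
  Gamma_p phi = r_p,   with   (Gamma_p)_{ij} = gamma(|i - j|),
                       (r_p)_i = gamma(i),   i,j = 1..p.
Substitute the sample gammas (Toeplitz matrix and right-hand side of size 1):
  Gamma_p = [[5.1277]]
  r_p     = [-4.0047]
With p = 1 this is the single equation gamma(0) phi_1 = gamma(1):
  phi_hat_1 = gamma(1) / gamma(0) = -4.0047 / 5.1277 = -0.7810.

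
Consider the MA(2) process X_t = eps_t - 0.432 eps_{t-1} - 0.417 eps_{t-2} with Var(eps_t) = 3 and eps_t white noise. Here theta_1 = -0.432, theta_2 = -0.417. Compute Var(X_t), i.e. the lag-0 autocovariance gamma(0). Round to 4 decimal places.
\gamma(0) = 4.0815

For an MA(q) process X_t = eps_t + sum_i theta_i eps_{t-i} with
Var(eps_t) = sigma^2, the variance is
  gamma(0) = sigma^2 * (1 + sum_i theta_i^2).
  sum_i theta_i^2 = (-0.432)^2 + (-0.417)^2 = 0.186624 + 0.173889 = 0.360513.
  gamma(0) = 3 * (1 + 0.360513) = 3 * 1.360513 = 4.081539, which rounds to 4.0815.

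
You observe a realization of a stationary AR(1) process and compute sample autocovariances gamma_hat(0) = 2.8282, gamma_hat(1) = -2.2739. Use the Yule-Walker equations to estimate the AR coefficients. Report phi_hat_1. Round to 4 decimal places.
\hat\phi_{1} = -0.8040

The Yule-Walker equations for an AR(p) process read, in matrix form,
  Gamma_p phi = r_p,   with   (Gamma_p)_{ij} = gamma(|i - j|),
                       (r_p)_i = gamma(i),   i,j = 1..p.
Substitute the sample gammas (Toeplitz matrix and right-hand side of size 1):
  Gamma_p = [[2.8282]]
  r_p     = [-2.2739]
With p = 1 this is the single equation gamma(0) phi_1 = gamma(1):
  phi_hat_1 = gamma(1) / gamma(0) = -2.2739 / 2.8282 = -0.8040.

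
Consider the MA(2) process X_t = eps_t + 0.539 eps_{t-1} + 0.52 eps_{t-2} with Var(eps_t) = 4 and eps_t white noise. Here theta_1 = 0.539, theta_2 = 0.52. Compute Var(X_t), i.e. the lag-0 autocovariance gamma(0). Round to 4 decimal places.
\gamma(0) = 6.2437

For an MA(q) process X_t = eps_t + sum_i theta_i eps_{t-i} with
Var(eps_t) = sigma^2, the variance is
  gamma(0) = sigma^2 * (1 + sum_i theta_i^2).
  sum_i theta_i^2 = (0.539)^2 + (0.52)^2 = 0.290521 + 0.2704 = 0.560921.
  gamma(0) = 4 * (1 + 0.560921) = 4 * 1.560921 = 6.243684, which rounds to 6.2437.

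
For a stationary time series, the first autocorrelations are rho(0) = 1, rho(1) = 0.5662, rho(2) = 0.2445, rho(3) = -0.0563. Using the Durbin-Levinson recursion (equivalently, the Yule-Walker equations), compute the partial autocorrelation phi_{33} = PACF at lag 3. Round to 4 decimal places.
\phi_{33} = -0.2189

The PACF at lag k is phi_{kk}, the last component of the solution
to the Yule-Walker system G_k phi = r_k where
  (G_k)_{ij} = rho(|i - j|), (r_k)_i = rho(i), i,j = 1..k.
Equivalently, Durbin-Levinson gives phi_{kk} iteratively:
  phi_{11} = rho(1)
  phi_{kk} = [rho(k) - sum_{j=1..k-1} phi_{k-1,j} rho(k-j)]
            / [1 - sum_{j=1..k-1} phi_{k-1,j} rho(j)],
  phi_{k,j} = phi_{k-1,j} - phi_{kk} phi_{k-1,k-j},  j = 1..k-1.
Step k = 1:
  phi_11 = rho(1) = 0.5662.
Step k = 2:
  phi_22 = [rho(2) - phi_11 rho(1)] / [1 - phi_11 rho(1)] = [0.2445 - (0.5662)(0.5662)] / [1 - (0.5662)(0.5662)]
         = -0.07608244 / 0.67941756 = -0.111982.
  Update: phi_21 = phi_11 - phi_22 phi_11 = 0.5662 - (-0.111982)(0.5662) = 0.629604.
Step k = 3:
  phi_33 = [rho(3) - phi_21 rho(2) - phi_22 rho(1)] / [1 - phi_21 rho(1) - phi_22 rho(2)]
    numerator   = -0.0563 - (0.629604)(0.2445) - (-0.111982)(0.5662) = -0.14683408
    denominator = 1 - (0.629604)(0.5662) - (-0.111982)(0.2445) = 0.67089771
  phi_33 = -0.14683408 / 0.67089771 = -0.2189.
Therefore phi_{33} = -0.2189.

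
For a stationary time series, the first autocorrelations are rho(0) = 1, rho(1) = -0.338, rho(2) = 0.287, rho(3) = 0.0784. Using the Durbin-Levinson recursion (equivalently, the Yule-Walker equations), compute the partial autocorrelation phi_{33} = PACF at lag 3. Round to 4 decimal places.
\phi_{33} = 0.2610

The PACF at lag k is phi_{kk}, the last component of the solution
to the Yule-Walker system G_k phi = r_k where
  (G_k)_{ij} = rho(|i - j|), (r_k)_i = rho(i), i,j = 1..k.
Equivalently, Durbin-Levinson gives phi_{kk} iteratively:
  phi_{11} = rho(1)
  phi_{kk} = [rho(k) - sum_{j=1..k-1} phi_{k-1,j} rho(k-j)]
            / [1 - sum_{j=1..k-1} phi_{k-1,j} rho(j)],
  phi_{k,j} = phi_{k-1,j} - phi_{kk} phi_{k-1,k-j},  j = 1..k-1.
Step k = 1:
  phi_11 = rho(1) = -0.338.
Step k = 2:
  phi_22 = [rho(2) - phi_11 rho(1)] / [1 - phi_11 rho(1)] = [0.287 - (-0.338)(-0.338)] / [1 - (-0.338)(-0.338)]
         = 0.172756 / 0.885756 = 0.195038.
  Update: phi_21 = phi_11 - phi_22 phi_11 = -0.338 - (0.195038)(-0.338) = -0.272077.
Step k = 3:
  phi_33 = [rho(3) - phi_21 rho(2) - phi_22 rho(1)] / [1 - phi_21 rho(1) - phi_22 rho(2)]
    numerator   = 0.0784 - (-0.272077)(0.287) - (0.195038)(-0.338) = 0.22240897
    denominator = 1 - (-0.272077)(-0.338) - (0.195038)(0.287) = 0.85206203
  phi_33 = 0.22240897 / 0.85206203 = 0.261.
Therefore phi_{33} = 0.2610.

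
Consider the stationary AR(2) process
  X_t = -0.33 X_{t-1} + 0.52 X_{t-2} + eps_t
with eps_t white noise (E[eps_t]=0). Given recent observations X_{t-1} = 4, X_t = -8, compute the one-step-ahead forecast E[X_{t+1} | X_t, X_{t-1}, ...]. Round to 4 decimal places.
E[X_{t+1} \mid \mathcal F_t] = 4.7200

For an AR(p) model X_t = c + sum_i phi_i X_{t-i} + eps_t, the
one-step-ahead conditional mean is
  E[X_{t+1} | X_t, ...] = c + sum_i phi_i X_{t+1-i}.
Substitute known values:
  E[X_{t+1} | ...] = (-0.33) * (-8) + (0.52) * (4)
                   = 4.7200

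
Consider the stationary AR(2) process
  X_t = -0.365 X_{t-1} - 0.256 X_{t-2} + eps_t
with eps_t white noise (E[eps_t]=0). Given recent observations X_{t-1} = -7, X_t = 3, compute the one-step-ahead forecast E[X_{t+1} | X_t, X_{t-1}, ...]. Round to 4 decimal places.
E[X_{t+1} \mid \mathcal F_t] = 0.6970

For an AR(p) model X_t = c + sum_i phi_i X_{t-i} + eps_t, the
one-step-ahead conditional mean is
  E[X_{t+1} | X_t, ...] = c + sum_i phi_i X_{t+1-i}.
Substitute known values:
  E[X_{t+1} | ...] = (-0.365) * (3) + (-0.256) * (-7)
                   = 0.6970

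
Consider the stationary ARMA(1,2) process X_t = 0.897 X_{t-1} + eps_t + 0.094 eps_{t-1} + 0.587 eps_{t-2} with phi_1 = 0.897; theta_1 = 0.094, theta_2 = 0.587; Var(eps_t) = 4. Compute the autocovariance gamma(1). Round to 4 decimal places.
\gamma(1) = 49.8162

Multiply the model equation by X_{t-k} and take expectations. With theta_0 = psi_0 = 1 and psi_j the MA(infinity) weights, this gives
  gamma(k) - sum_i phi_i gamma(k-i) = c_k,
  c_k = sigma^2 * sum_{j=k..q} theta_j psi_{j-k}   (c_k = 0 for k > q),
using gamma(-m) = gamma(m).
psi-weights needed (psi_j = theta_j + sum_i phi_i psi_{j-i}):
  psi_1 = theta_1 + phi_1 = 0.094 + (0.897) = 0.991
  psi_2 = theta_2 + phi_1 psi_1 = 0.587 + (0.897)(0.991) = 1.475927
Right-hand sides:
  c_0 = sigma^2 (1 + theta_1 psi_1 + theta_2 psi_2) = 4 * (1 + (0.094)(0.991) + (0.587)(1.475927)) = 4 * 1.959523 = 7.838093
  c_1 = sigma^2 (theta_1 + theta_2 psi_1) = 4 * (0.094 + (0.587)(0.991)) = 2.702868
  c_2 = sigma^2 theta_2 = 4 * (0.587) = 2.348
Equations for k = 0 and k = 1 (AR order 1):
  gamma(0) = phi_1 gamma(1) + c_0
  gamma(1) = phi_1 gamma(0) + c_1
Substituting the second into the first: gamma(0) (1 - phi_1^2) = c_0 + phi_1 c_1, so
  gamma(0) = (c_0 + phi_1 c_1) / (1 - phi_1^2) = (7.838093 + (0.897)(2.702868)) / (1 - (0.897)^2) = 10.262565 / 0.195391 = 52.523224.
  gamma(1) = phi_1 gamma(0) + c_1 = (0.897)(52.523224) + (2.702868) = 49.8162.
Therefore gamma(1) = 49.8162 (to 4 decimal places).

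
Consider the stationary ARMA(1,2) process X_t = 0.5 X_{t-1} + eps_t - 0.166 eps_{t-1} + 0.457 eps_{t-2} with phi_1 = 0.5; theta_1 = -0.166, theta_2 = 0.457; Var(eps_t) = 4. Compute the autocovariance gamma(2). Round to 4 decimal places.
\gamma(2) = 3.4320

Multiply the model equation by X_{t-k} and take expectations. With theta_0 = psi_0 = 1 and psi_j the MA(infinity) weights, this gives
  gamma(k) - sum_i phi_i gamma(k-i) = c_k,
  c_k = sigma^2 * sum_{j=k..q} theta_j psi_{j-k}   (c_k = 0 for k > q),
using gamma(-m) = gamma(m).
psi-weights needed (psi_j = theta_j + sum_i phi_i psi_{j-i}):
  psi_1 = theta_1 + phi_1 = -0.166 + (0.5) = 0.334
  psi_2 = theta_2 + phi_1 psi_1 = 0.457 + (0.5)(0.334) = 0.624
Right-hand sides:
  c_0 = sigma^2 (1 + theta_1 psi_1 + theta_2 psi_2) = 4 * (1 + (-0.166)(0.334) + (0.457)(0.624)) = 4 * 1.229724 = 4.918896
  c_1 = sigma^2 (theta_1 + theta_2 psi_1) = 4 * (-0.166 + (0.457)(0.334)) = -0.053448
  c_2 = sigma^2 theta_2 = 4 * (0.457) = 1.828
Equations for k = 0 and k = 1 (AR order 1):
  gamma(0) = phi_1 gamma(1) + c_0
  gamma(1) = phi_1 gamma(0) + c_1
Substituting the second into the first: gamma(0) (1 - phi_1^2) = c_0 + phi_1 c_1, so
  gamma(0) = (c_0 + phi_1 c_1) / (1 - phi_1^2) = (4.918896 + (0.5)(-0.053448)) / (1 - (0.5)^2) = 4.892172 / 0.75 = 6.522896.
  gamma(1) = phi_1 gamma(0) + c_1 = (0.5)(6.522896) + (-0.053448) = 3.208.
For k = 2: gamma(2) = phi_1 gamma(1) + c_2
  = (0.5)(3.208) + (1.828) = 3.432.
Therefore gamma(2) = 3.4320 (to 4 decimal places).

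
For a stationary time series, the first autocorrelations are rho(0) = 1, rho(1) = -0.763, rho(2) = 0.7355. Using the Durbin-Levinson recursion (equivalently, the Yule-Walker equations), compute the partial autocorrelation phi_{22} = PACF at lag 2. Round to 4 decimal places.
\phi_{22} = 0.3670

The PACF at lag k is phi_{kk}, the last component of the solution
to the Yule-Walker system G_k phi = r_k where
  (G_k)_{ij} = rho(|i - j|), (r_k)_i = rho(i), i,j = 1..k.
Equivalently, Durbin-Levinson gives phi_{kk} iteratively:
  phi_{11} = rho(1)
  phi_{kk} = [rho(k) - sum_{j=1..k-1} phi_{k-1,j} rho(k-j)]
            / [1 - sum_{j=1..k-1} phi_{k-1,j} rho(j)],
  phi_{k,j} = phi_{k-1,j} - phi_{kk} phi_{k-1,k-j},  j = 1..k-1.
Step k = 1:
  phi_11 = rho(1) = -0.763.
Step k = 2:
  phi_22 = [rho(2) - phi_11 rho(1)] / [1 - phi_11 rho(1)] = [0.7355 - (-0.763)(-0.763)] / [1 - (-0.763)(-0.763)]
         = 0.153331 / 0.417831 = 0.367.
Therefore phi_{22} = 0.3670.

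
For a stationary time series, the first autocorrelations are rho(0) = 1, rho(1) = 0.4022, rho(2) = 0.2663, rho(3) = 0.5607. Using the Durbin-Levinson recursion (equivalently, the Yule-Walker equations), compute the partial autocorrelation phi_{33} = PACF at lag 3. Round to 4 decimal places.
\phi_{33} = 0.5051

The PACF at lag k is phi_{kk}, the last component of the solution
to the Yule-Walker system G_k phi = r_k where
  (G_k)_{ij} = rho(|i - j|), (r_k)_i = rho(i), i,j = 1..k.
Equivalently, Durbin-Levinson gives phi_{kk} iteratively:
  phi_{11} = rho(1)
  phi_{kk} = [rho(k) - sum_{j=1..k-1} phi_{k-1,j} rho(k-j)]
            / [1 - sum_{j=1..k-1} phi_{k-1,j} rho(j)],
  phi_{k,j} = phi_{k-1,j} - phi_{kk} phi_{k-1,k-j},  j = 1..k-1.
Step k = 1:
  phi_11 = rho(1) = 0.4022.
Step k = 2:
  phi_22 = [rho(2) - phi_11 rho(1)] / [1 - phi_11 rho(1)] = [0.2663 - (0.4022)(0.4022)] / [1 - (0.4022)(0.4022)]
         = 0.10453516 / 0.83823516 = 0.124709.
  Update: phi_21 = phi_11 - phi_22 phi_11 = 0.4022 - (0.124709)(0.4022) = 0.352042.
Step k = 3:
  phi_33 = [rho(3) - phi_21 rho(2) - phi_22 rho(1)] / [1 - phi_21 rho(1) - phi_22 rho(2)]
    numerator   = 0.5607 - (0.352042)(0.2663) - (0.124709)(0.4022) = 0.41679335
    denominator = 1 - (0.352042)(0.4022) - (0.124709)(0.2663) = 0.82519872
  phi_33 = 0.41679335 / 0.82519872 = 0.5051.
Therefore phi_{33} = 0.5051.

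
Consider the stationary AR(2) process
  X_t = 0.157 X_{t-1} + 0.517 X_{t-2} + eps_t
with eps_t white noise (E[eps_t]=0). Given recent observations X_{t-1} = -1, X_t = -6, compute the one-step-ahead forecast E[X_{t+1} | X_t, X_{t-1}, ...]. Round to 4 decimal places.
E[X_{t+1} \mid \mathcal F_t] = -1.4590

For an AR(p) model X_t = c + sum_i phi_i X_{t-i} + eps_t, the
one-step-ahead conditional mean is
  E[X_{t+1} | X_t, ...] = c + sum_i phi_i X_{t+1-i}.
Substitute known values:
  E[X_{t+1} | ...] = (0.157) * (-6) + (0.517) * (-1)
                   = -1.4590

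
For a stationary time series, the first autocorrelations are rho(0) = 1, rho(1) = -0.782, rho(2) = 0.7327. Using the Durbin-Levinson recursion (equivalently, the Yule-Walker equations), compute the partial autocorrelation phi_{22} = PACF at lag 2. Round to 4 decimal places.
\phi_{22} = 0.3119

The PACF at lag k is phi_{kk}, the last component of the solution
to the Yule-Walker system G_k phi = r_k where
  (G_k)_{ij} = rho(|i - j|), (r_k)_i = rho(i), i,j = 1..k.
Equivalently, Durbin-Levinson gives phi_{kk} iteratively:
  phi_{11} = rho(1)
  phi_{kk} = [rho(k) - sum_{j=1..k-1} phi_{k-1,j} rho(k-j)]
            / [1 - sum_{j=1..k-1} phi_{k-1,j} rho(j)],
  phi_{k,j} = phi_{k-1,j} - phi_{kk} phi_{k-1,k-j},  j = 1..k-1.
Step k = 1:
  phi_11 = rho(1) = -0.782.
Step k = 2:
  phi_22 = [rho(2) - phi_11 rho(1)] / [1 - phi_11 rho(1)] = [0.7327 - (-0.782)(-0.782)] / [1 - (-0.782)(-0.782)]
         = 0.121176 / 0.388476 = 0.3119.
Therefore phi_{22} = 0.3119.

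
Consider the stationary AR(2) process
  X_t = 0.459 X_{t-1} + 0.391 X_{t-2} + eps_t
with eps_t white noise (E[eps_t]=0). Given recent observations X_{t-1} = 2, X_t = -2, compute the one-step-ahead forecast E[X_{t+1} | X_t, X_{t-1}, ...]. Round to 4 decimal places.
E[X_{t+1} \mid \mathcal F_t] = -0.1360

For an AR(p) model X_t = c + sum_i phi_i X_{t-i} + eps_t, the
one-step-ahead conditional mean is
  E[X_{t+1} | X_t, ...] = c + sum_i phi_i X_{t+1-i}.
Substitute known values:
  E[X_{t+1} | ...] = (0.459) * (-2) + (0.391) * (2)
                   = -0.1360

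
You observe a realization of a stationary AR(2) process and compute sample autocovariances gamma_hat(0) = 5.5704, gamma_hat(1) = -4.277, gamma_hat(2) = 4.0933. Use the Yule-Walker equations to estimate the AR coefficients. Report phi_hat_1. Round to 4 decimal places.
\hat\phi_{1} = -0.4960

The Yule-Walker equations for an AR(p) process read, in matrix form,
  Gamma_p phi = r_p,   with   (Gamma_p)_{ij} = gamma(|i - j|),
                       (r_p)_i = gamma(i),   i,j = 1..p.
Substitute the sample gammas (Toeplitz matrix and right-hand side of size 2):
  Gamma_p = [[5.5704, -4.277], [-4.277, 5.5704]]
  r_p     = [-4.277, 4.0933]
Written out:
  5.5704 phi_1 - 4.277 phi_2 = -4.277
  -4.277 phi_1 + 5.5704 phi_2 = 4.0933
Solve by Cramer's rule:
  det = gamma(0)^2 - gamma(1)^2 = (5.5704)^2 - (-4.277)^2 = 31.02935616 - 18.292729 = 12.73662716
  phi_hat_1 = [gamma(1) gamma(0) - gamma(1) gamma(2)] / det = [(-4.277)(5.5704) - (-4.277)(4.0933)] / 12.73662716 = -6.3175567 / 12.73662716 = -0.496
  phi_hat_2 = [gamma(0) gamma(2) - gamma(1)^2] / det = [(5.5704)(4.0933) - (-4.277)^2] / 12.73662716 = 4.50858932 / 12.73662716 = 0.354
So phi_hat = [-0.4960, 0.3540].
Therefore phi_hat_1 = -0.4960.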